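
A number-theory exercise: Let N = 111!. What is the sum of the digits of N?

693

111! = 1762952551090244663872161047107075788761409536026565516041574063347346955087248316436555574598462315773196047662837978913145847497199871623320096254145331200000000000000000000000000
Sum of its 181 digits: 693.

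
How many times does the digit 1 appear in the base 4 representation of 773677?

773677 in base 4 is 2330320231.
The digit 1 appears 1 time.

1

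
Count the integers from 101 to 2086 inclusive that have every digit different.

1199

The integers in [101, 2086] that have every digit different: 102, 103, 104, 105, 106, 107, …, 2085, 2086.
1199 qualify.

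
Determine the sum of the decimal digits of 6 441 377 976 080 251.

70

6+4+4+1+3+7+7+9+7+6+0+8+0+2+5+1 = 70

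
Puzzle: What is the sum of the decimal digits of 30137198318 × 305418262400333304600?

114

30137198318 × 305418262400333304600 = 9204450743897807510030501662800
Sum of its 31 digits: 114.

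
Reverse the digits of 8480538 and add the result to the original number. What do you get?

Reverse of 8480538 is 8350848.
8480538 + 8350848 = 16831386

16831386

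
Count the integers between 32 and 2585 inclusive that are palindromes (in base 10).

The integers in [32, 2585] that are palindromes (in base 10): 33, 44, 55, 66, 77, 88, …, 2442, 2552.
113 qualify.

113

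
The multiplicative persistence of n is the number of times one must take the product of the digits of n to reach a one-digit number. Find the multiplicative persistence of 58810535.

1

58810535 → 0 (1 step)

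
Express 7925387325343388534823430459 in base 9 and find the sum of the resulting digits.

7925387325343388534823430459 in base 9 is 161256363118881454020186635164.
Digit sum: 1+6+1+2+5+6+3+6+3+1+1+8+8+8+1+4+5+4+0+2+0+1+8+6+6+3+5+1+6+4 = 115.

115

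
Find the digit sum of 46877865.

51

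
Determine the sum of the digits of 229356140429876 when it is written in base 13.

92

229356140429876 in base 13 is 9AC92641C7875.
Digit sum: 9+10+12+9+2+6+4+1+12+7+8+7+5 = 92.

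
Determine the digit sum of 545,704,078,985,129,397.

5+4+5+7+0+4+0+7+8+9+8+5+1+2+9+3+9+7 = 93

93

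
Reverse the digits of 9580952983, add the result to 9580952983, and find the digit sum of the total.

Reversal of 9580952983 is 3892590859; 9580952983 + 3892590859 = 13473543842.
Digit sum of 13473543842: 1+3+4+7+3+5+4+3+8+4+2 = 44.

44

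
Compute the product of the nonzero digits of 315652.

900

3×1×5×6×5×2 = 900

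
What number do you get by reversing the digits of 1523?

3251

Reversing 1523 gives 3251.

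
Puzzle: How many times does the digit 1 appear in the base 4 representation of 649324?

649324 in base 4 is 2132201230.
The digit 1 appears 2 times.

2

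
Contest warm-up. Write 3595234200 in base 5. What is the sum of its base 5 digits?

3595234200 in base 5 is 24330334443300.
Digit sum: 2+4+3+3+0+3+3+4+4+4+3+3+0+0 = 36.

36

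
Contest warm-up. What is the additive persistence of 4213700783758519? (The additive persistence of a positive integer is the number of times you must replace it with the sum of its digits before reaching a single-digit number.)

2

4213700783758519 → 70 → 7 (2 steps)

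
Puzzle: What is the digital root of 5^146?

7

The digital root of n equals n mod 9 (or 9 when 9 | n), so we need 5^146 mod 9.
5^146 ≡ 7 (mod 9), so the digital root is 7.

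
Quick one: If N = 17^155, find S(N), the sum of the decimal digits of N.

791

17^155 = 52430356853133485107699191114160229408207441300779973945861480677285726321194533749296744017317718420485665241962084438011559452213304663041332329102499334828771449002141110892917081840777393
Sum of its 191 digits: 791.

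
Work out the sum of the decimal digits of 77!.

77! = 145183092028285869634070784086308284983740379224208358846781574688061991349156420080065207861248000000000000000000
Sum of its 114 digits: 432.

432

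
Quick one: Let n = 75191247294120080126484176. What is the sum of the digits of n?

101

7+5+1+9+1+2+4+7+2+9+4+1+2+0+0+8+0+1+2+6+4+8+4+1+7+6 = 101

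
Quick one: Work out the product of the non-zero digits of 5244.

160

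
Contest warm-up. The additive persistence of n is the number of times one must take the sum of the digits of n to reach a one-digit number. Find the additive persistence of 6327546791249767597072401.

6327546791249767597072401 → 120 → 3 (2 steps)

2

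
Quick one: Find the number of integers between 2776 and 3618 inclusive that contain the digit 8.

247

The integers in [2776, 3618] that contain the digit 8: 2778, 2780, 2781, 2782, 2783, 2784, …, 3608, 3618.
247 qualify.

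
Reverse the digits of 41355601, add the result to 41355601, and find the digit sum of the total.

23

Reversal of 41355601 is 10655314; 41355601 + 10655314 = 52010915.
Digit sum of 52010915: 5+2+0+1+0+9+1+5 = 23.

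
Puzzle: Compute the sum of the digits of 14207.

1+4+2+0+7 = 14

14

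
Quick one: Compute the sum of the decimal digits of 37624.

3+7+6+2+4 = 22

22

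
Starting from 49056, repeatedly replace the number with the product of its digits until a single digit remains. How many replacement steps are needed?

1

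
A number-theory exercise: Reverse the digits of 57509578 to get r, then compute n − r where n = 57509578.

Reverse of 57509578 is 87590575.
57509578 − 87590575 = -30080997

-30080997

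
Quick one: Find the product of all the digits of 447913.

4×4×7×9×1×3 = 3024

3024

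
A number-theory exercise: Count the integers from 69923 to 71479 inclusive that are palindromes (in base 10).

The integers in [69923, 71479] that are palindromes (in base 10): 69996, 70007, 70107, 70207, 70307, 70407, …, 71317, 71417.
16 qualify.

16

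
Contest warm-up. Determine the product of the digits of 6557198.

75600

6×5×5×7×1×9×8 = 75600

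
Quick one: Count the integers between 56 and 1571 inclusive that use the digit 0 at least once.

368

The integers in [56, 1571] that use the digit 0 at least once: 60, 70, 80, 90, 100, 101, …, 1560, 1570.
368 qualify.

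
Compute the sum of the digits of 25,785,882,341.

2+5+7+8+5+8+8+2+3+4+1 = 53

53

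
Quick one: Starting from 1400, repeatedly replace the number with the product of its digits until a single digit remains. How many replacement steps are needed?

1400 → 0 (1 step)

1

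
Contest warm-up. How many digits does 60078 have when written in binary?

60078 in base 2 is 1110101010101110, which has 16 digits.

16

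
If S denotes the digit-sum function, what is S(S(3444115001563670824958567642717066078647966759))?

First digit sum: 217.
2+1+7 = 10.

10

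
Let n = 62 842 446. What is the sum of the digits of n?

36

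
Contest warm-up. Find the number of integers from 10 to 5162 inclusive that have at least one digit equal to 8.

1379

The integers in [10, 5162] that have at least one digit equal to 8: 18, 28, 38, 48, 58, 68, …, 5148, 5158.
1379 qualify.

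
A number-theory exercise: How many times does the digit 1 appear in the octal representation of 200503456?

200503456 in base 8 is 1374670240.
The digit 1 appears 1 time.

1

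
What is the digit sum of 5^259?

5^259 = 10795210693868055781732939828500499463895000455545351731279629337710739753953033822464384379340360283200684117432687079496243873683539933367066254721322593468357808887958526611328125
Sum of its 182 digits: 833.

833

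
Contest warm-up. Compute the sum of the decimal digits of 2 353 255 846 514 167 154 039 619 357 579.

141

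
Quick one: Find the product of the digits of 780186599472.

0

7×8×0×1×8×6×5×9×9×4×7×2 = 0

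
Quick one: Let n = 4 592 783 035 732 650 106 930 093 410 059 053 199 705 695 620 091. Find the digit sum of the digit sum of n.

16

First digit sum: 196.
1+9+6 = 16.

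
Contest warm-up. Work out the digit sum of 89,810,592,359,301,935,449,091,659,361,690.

152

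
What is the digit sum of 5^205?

5^205 = 194469227433160678348252001680628882518445380272536472909409894212178088563605732536998275722678550529905205923597577566397376358509063720703125
Sum of its 144 digits: 662.

662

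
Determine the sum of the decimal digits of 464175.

4+6+4+1+7+5 = 27

27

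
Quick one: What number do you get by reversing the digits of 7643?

Reversing 7643 gives 3467.

3467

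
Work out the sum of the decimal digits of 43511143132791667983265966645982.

152

4+3+5+1+1+1+4+3+1+3+2+7+9+1+6+6+7+9+8+3+2+6+5+9+6+6+6+4+5+9+8+2 = 152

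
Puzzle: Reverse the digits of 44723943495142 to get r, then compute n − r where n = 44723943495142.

20564508562398

Reverse of 44723943495142 is 24159434932744.
44723943495142 − 24159434932744 = 20564508562398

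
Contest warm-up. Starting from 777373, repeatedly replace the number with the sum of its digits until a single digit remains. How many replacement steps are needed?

2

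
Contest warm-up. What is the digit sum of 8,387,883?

45

8+3+8+7+8+8+3 = 45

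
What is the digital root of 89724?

8+9+7+2+4 = 30
3+0 = 3

3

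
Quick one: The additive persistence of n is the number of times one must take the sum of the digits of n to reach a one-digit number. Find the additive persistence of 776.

2

776 → 20 → 2 (2 steps)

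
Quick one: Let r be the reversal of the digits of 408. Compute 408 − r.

Reverse of 408 is 804.
408 − 804 = -396

-396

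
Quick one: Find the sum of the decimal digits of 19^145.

757

19^145 = 262586344985611149563135607342551174202477020157928684666113795189426114923083081242041713050744066477244927903266627801857651730760873804533878641111132280916113170249281231034034546899
Sum of its 186 digits: 757.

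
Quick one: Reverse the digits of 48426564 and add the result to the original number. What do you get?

Reverse of 48426564 is 46562484.
48426564 + 46562484 = 94989048

94989048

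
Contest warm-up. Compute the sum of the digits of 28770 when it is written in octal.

28770 in base 8 is 70142.
Digit sum: 7+0+1+4+2 = 14.

14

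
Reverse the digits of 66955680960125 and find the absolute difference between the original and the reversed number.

Reverse of 66955680960125 is 52106908655966.
|66955680960125 − 52106908655966| = 14848772304159

14848772304159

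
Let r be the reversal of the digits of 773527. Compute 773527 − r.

Reverse of 773527 is 725377.
773527 − 725377 = 48150

48150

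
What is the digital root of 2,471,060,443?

2+4+7+1+0+6+0+4+4+3 = 31
3+1 = 4
(Equivalently, 2,471,060,443 mod 9 = 4.)

4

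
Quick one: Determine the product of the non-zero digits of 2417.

2×4×1×7 = 56

56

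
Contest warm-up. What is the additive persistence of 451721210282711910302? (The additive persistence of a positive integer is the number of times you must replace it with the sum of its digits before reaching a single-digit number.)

451721210282711910302 → 59 → 14 → 5 (3 steps)

3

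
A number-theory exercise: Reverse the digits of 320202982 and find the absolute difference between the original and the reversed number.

31000959

Reverse of 320202982 is 289202023.
|320202982 − 289202023| = 31000959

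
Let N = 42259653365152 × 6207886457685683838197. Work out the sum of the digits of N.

42259653365152 × 6207886457685683838197 = 262343129832018337866756190526310944
Sum of its 36 digits: 149.

149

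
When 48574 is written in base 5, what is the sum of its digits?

48574 in base 5 is 3023244.
Digit sum: 3+0+2+3+2+4+4 = 18.

18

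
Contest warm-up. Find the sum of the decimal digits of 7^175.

7^175 = 7801120791220815810240464127911180777777188182006932636111839698571603885844026671779915606471699893312656644407347632248554716494939953912586437943
Sum of its 148 digits: 682.

682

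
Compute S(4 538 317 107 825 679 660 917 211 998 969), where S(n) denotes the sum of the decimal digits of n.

159

4+5+3+8+3+1+7+1+0+7+8+2+5+6+7+9+6+6+0+9+1+7+2+1+1+9+9+8+9+6+9 = 159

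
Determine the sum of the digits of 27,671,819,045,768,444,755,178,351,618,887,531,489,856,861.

227

2+7+6+7+1+8+1+9+0+4+5+7+6+8+4+4+4+7+5+5+1+7+8+3+5+1+6+1+8+8+8+7+5+3+1+4+8+9+8+5+6+8+6+1 = 227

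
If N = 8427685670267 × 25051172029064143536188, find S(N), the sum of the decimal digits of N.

8427685670267 × 25051172029064143536188 = 211123403532737368922514860350122196
Sum of its 36 digits: 127.

127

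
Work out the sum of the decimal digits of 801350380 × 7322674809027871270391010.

801350380 × 7322674809027871270391010 = 5868028240830912073118918612083800
Sum of its 34 digits: 132.

132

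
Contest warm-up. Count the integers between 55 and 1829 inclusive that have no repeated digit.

The integers in [55, 1829] that have no repeated digit: 56, 57, 58, 59, 60, 61, …, 1827, 1829.
1094 qualify.

1094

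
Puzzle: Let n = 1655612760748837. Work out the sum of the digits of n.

1+6+5+5+6+1+2+7+6+0+7+4+8+8+3+7 = 76

76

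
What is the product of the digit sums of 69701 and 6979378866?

1587

S(69701) = 6+9+7+0+1 = 23.
S(6979378866) = 6+9+7+9+3+7+8+8+6+6 = 69.
23 · 69 = 1587.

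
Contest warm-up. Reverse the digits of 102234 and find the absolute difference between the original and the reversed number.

329967

Reverse of 102234 is 432201.
|102234 − 432201| = 329967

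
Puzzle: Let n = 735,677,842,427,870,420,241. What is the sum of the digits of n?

7+3+5+6+7+7+8+4+2+4+2+7+8+7+0+4+2+0+2+4+1 = 90

90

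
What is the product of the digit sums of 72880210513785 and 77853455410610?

3192

S(72880210513785) = 7+2+8+8+0+2+1+0+5+1+3+7+8+5 = 57.
S(77853455410610) = 7+7+8+5+3+4+5+5+4+1+0+6+1+0 = 56.
57 · 56 = 3192.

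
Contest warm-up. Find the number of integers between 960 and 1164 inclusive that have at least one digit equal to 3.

39

The integers in [960, 1164] that have at least one digit equal to 3: 963, 973, 983, 993, 1003, 1013, …, 1153, 1163.
39 qualify.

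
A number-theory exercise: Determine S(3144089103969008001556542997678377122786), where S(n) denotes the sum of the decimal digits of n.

182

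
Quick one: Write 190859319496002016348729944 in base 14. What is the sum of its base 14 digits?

190859319496002016348729944 in base 14 is B8D20270319093B82731784.
Digit sum: 11+8+13+2+0+2+7+0+3+1+9+0+9+3+11+8+2+7+3+1+7+8+4 = 119.

119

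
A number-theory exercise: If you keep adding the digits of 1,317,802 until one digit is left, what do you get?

1+3+1+7+8+0+2 = 22
2+2 = 4

4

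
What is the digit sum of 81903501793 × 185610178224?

81903501793 × 185610178224 = 15202123564968433555632
Sum of its 23 digits: 90.

90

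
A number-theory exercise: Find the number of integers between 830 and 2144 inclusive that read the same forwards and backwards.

29

The integers in [830, 2144] that read the same forwards and backwards: 838, 848, 858, 868, 878, 888, …, 2002, 2112.
29 qualify.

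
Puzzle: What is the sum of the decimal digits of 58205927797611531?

5+8+2+0+5+9+2+7+7+9+7+6+1+1+5+3+1 = 78

78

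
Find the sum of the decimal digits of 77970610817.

7+7+9+7+0+6+1+0+8+1+7 = 53

53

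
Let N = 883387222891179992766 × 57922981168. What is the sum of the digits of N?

883387222891179992766 × 57922981168 = 51168421475577637234283394230688
Sum of its 32 digits: 144.

144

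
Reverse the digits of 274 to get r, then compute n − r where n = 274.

-198

Reverse of 274 is 472.
274 − 472 = -198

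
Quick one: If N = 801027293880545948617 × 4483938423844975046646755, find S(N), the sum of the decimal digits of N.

801027293880545948617 × 4483938423844975046646755 = 3591757061579540826232788249882475706379787835
Sum of its 46 digits: 239.

239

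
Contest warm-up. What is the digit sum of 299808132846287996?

101

2+9+9+8+0+8+1+3+2+8+4+6+2+8+7+9+9+6 = 101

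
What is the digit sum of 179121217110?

33

1+7+9+1+2+1+2+1+7+1+1+0 = 33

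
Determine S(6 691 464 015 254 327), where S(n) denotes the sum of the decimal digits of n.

65

6+6+9+1+4+6+4+0+1+5+2+5+4+3+2+7 = 65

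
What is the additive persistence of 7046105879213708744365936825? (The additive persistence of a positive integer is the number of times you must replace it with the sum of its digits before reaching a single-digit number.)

2

7046105879213708744365936825 → 130 → 4 (2 steps)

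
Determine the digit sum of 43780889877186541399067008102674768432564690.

4+3+7+8+0+8+8+9+8+7+7+1+8+6+5+4+1+3+9+9+0+6+7+0+0+8+1+0+2+6+7+4+7+6+8+4+3+2+5+6+4+6+9+0 = 216

216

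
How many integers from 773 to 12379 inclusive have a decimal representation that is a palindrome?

The integers in [773, 12379] that have a decimal representation that is a palindrome: 777, 787, 797, 808, 818, 828, …, 12221, 12321.
137 qualify.

137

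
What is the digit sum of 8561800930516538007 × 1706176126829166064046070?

8561800930516538007 × 1706176126829166064046070 = 14607940350311056774417398357039491353982490
Sum of its 44 digits: 189.

189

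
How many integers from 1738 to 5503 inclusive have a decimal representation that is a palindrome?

38

The integers in [1738, 5503] that have a decimal representation that is a palindrome: 1771, 1881, 1991, 2002, 2112, 2222, …, 5335, 5445.
38 qualify.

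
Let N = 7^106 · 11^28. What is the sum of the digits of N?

517

7^106 · 11^28 = 54876629071905535948090710254839674012832424191399662290778950020611210065967012624528665912550916839455372067229205569
Sum of its 119 digits: 517.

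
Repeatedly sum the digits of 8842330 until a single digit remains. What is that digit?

8+8+4+2+3+3+0 = 28
2+8 = 10
1+0 = 1
(Equivalently, 8842330 mod 9 = 1.)

1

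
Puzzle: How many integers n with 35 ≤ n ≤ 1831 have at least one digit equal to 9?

The integers in [35, 1831] that have at least one digit equal to 9: 39, 49, 59, 69, 79, 89, …, 1819, 1829.
423 qualify.

423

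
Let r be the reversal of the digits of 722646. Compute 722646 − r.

Reverse of 722646 is 646227.
722646 − 646227 = 76419

76419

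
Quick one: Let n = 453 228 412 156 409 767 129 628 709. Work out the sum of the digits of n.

4+5+3+2+2+8+4+1+2+1+5+6+4+0+9+7+6+7+1+2+9+6+2+8+7+0+9 = 120

120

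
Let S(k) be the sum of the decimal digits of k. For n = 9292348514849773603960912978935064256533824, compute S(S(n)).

3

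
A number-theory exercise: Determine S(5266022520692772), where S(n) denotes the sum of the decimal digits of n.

5+2+6+6+0+2+2+5+2+0+6+9+2+7+7+2 = 63

63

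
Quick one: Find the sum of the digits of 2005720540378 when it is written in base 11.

58

2005720540378 in base 11 is 703691A57505.
Digit sum: 7+0+3+6+9+1+10+5+7+5+0+5 = 58.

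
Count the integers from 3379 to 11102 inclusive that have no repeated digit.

The integers in [3379, 11102] that have no repeated digit: 3401, 3402, 3405, 3406, 3407, 3408, …, 10986, 10987.
3696 qualify.

3696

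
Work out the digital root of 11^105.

The digital root of n equals n mod 9 (or 9 when 9 | n), so we need 11^105 mod 9.
11^105 ≡ 8 (mod 9), so the digital root is 8.

8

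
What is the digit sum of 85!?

414

85! = 281710411438055027694947944226061159480056634330574206405101912752560026159795933451040286452340924018275123200000000000000000000
Sum of its 129 digits: 414.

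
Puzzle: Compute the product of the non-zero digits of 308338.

3×8×3×3×8 = 1728

1728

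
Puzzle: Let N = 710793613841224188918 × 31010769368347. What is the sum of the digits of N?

138

710793613841224188918 × 31010769368347 = 22042256827324101277321864257378546
Sum of its 35 digits: 138.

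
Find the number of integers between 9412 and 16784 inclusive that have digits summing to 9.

161

The integers in [9412, 16784] that have digits summing to 9: 10008, 10017, 10026, 10035, 10044, 10053, …, 16110, 16200.
161 qualify.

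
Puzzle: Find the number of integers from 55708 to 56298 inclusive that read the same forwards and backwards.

6

The integers in [55708, 56298] that read the same forwards and backwards: 55755, 55855, 55955, 56065, 56165, 56265.
6 qualify.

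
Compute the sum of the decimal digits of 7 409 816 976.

57

7+4+0+9+8+1+6+9+7+6 = 57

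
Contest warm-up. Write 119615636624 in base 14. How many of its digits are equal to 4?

119615636624 in base 14 is 5B0A292448.
The digit 4 appears 2 times.

2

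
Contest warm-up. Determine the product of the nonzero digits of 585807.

5×8×5×8×7 = 11200

11200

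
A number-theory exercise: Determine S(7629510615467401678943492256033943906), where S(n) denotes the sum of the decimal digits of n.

7+6+2+9+5+1+0+6+1+5+4+6+7+4+0+1+6+7+8+9+4+3+4+9+2+2+5+6+0+3+3+9+4+3+9+0+6 = 166

166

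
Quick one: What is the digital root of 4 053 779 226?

9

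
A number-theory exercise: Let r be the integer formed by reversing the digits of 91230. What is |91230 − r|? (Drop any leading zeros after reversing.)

88011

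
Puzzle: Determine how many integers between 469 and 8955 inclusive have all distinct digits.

The integers in [469, 8955] that have all distinct digits: 469, 470, 471, 472, 473, 475, …, 8953, 8954.
4401 qualify.

4401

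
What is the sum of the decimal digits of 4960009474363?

4+9+6+0+0+0+9+4+7+4+3+6+3 = 55

55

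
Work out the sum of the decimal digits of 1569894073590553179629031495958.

157

1+5+6+9+8+9+4+0+7+3+5+9+0+5+5+3+1+7+9+6+2+9+0+3+1+4+9+5+9+5+8 = 157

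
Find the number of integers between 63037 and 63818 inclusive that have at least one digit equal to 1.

The integers in [63037, 63818] that have at least one digit equal to 1: 63041, 63051, 63061, 63071, 63081, 63091, …, 63817, 63818.
230 qualify.

230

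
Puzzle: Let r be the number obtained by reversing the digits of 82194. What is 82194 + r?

Reverse of 82194 is 49128.
82194 + 49128 = 131322

131322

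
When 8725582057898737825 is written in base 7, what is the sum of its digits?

8725582057898737825 in base 7 is 21423222110141364256063.
Digit sum: 2+1+4+2+3+2+2+2+1+1+0+1+4+1+3+6+4+2+5+6+0+6+3 = 61.

61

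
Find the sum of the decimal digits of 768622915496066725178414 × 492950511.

180

768622915496066725178414 × 492950511 = 378893058960095910666795747469554
Sum of its 33 digits: 180.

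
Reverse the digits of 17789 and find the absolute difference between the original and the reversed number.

80982

Reverse of 17789 is 98771.
|17789 − 98771| = 80982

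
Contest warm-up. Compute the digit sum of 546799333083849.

81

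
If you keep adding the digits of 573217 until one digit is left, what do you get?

7

5+7+3+2+1+7 = 25
2+5 = 7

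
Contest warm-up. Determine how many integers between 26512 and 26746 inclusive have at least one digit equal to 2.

The integers in [26512, 26746] that have at least one digit equal to 2: 26512, 26513, 26514, 26515, 26516, 26517, …, 26745, 26746.
235 qualify.

235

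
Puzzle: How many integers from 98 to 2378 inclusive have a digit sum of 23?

36

The integers in [98, 2378] that have a digit sum of 23: 599, 689, 698, 779, 788, 797, …, 1985, 1994.
36 qualify.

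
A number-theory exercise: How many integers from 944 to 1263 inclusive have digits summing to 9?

24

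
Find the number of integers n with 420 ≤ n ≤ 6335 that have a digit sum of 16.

448

The integers in [420, 6335] that have a digit sum of 16: 439, 448, 457, 466, 475, 484, …, 6325, 6334.
448 qualify.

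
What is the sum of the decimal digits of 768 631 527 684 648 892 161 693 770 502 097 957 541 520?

7+6+8+6+3+1+5+2+7+6+8+4+6+4+8+8+9+2+1+6+1+6+9+3+7+7+0+5+0+2+0+9+7+9+5+7+5+4+1+5+2+0 = 201

201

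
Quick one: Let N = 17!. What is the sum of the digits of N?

17! = 355687428096000
Sum of its 15 digits: 63.

63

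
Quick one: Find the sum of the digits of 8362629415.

46

8+3+6+2+6+2+9+4+1+5 = 46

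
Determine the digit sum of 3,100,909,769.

3+1+0+0+9+0+9+7+6+9 = 44

44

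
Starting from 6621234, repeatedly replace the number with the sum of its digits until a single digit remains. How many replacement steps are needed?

2

6621234 → 24 → 6 (2 steps)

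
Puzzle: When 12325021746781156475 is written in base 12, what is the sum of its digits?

106

12325021746781156475 in base 12 is 567B652617428AB04B.
Digit sum: 5+6+7+11+6+5+2+6+1+7+4+2+8+10+11+0+4+11 = 106.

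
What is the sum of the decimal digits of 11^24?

118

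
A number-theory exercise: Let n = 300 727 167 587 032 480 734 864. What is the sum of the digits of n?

3+0+0+7+2+7+1+6+7+5+8+7+0+3+2+4+8+0+7+3+4+8+6+4 = 102

102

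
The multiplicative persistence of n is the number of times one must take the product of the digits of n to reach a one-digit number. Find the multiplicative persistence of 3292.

2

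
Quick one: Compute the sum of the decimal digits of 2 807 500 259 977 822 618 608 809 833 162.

2+8+0+7+5+0+0+2+5+9+9+7+7+8+2+2+6+1+8+6+0+8+8+0+9+8+3+3+1+6+2 = 142

142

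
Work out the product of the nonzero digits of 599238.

5×9×9×2×3×8 = 19440

19440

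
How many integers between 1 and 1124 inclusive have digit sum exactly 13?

The integers in [1, 1124] that have digit sum exactly 13: 49, 58, 67, 76, 85, 94, …, 1084, 1093.
82 qualify.

82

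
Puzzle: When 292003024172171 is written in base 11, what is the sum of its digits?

292003024172171 in base 11 is 8504A872707634.
Digit sum: 8+5+0+4+10+8+7+2+7+0+7+6+3+4 = 71.

71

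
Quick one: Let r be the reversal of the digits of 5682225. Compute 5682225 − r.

459360

Reverse of 5682225 is 5222865.
5682225 − 5222865 = 459360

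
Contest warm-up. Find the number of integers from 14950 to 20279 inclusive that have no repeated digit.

1746

The integers in [14950, 20279] that have no repeated digit: 14950, 14952, 14953, 14956, 14957, 14958, …, 20197, 20198.
1746 qualify.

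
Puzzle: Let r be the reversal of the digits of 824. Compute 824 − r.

Reverse of 824 is 428.
824 − 428 = 396

396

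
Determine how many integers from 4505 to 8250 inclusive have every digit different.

1930

The integers in [4505, 8250] that have every digit different: 4506, 4507, 4508, 4509, 4510, 4512, …, 8249, 8250.
1930 qualify.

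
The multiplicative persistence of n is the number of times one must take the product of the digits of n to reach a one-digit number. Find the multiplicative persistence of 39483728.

39483728 → 290304 → 0 (2 steps)

2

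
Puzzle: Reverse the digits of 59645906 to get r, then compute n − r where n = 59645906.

-1308789

Reverse of 59645906 is 60954695.
59645906 − 60954695 = -1308789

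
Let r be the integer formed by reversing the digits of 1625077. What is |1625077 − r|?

6080184

Reverse of 1625077 is 7705261.
|1625077 − 7705261| = 6080184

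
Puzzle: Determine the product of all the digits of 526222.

5×2×6×2×2×2 = 480

480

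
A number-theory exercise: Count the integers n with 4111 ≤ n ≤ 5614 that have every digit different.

732

The integers in [4111, 5614] that have every digit different: 4120, 4123, 4125, 4126, 4127, 4128, …, 5613, 5614.
732 qualify.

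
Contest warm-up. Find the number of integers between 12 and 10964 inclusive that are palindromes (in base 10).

198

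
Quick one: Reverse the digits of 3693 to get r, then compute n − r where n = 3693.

-270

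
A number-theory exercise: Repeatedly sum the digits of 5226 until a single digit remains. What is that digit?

6

5+2+2+6 = 15
1+5 = 6
(Equivalently, 5226 mod 9 = 6.)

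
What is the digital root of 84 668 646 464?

8

8+4+6+6+8+6+4+6+4+6+4 = 62
6+2 = 8
(Equivalently, 84 668 646 464 mod 9 = 8.)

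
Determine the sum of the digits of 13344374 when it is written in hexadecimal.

13344374 in base 16 is CB9E76.
Digit sum: 12+11+9+14+7+6 = 59.

59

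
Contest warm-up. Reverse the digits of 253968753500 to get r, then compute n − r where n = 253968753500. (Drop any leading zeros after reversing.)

248610884148

Reverse of 253968753500 is 5357869352.
253968753500 − 5357869352 = 248610884148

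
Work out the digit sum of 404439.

4+0+4+4+3+9 = 24

24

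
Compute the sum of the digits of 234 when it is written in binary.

234 in base 2 is 11101010.
Digit sum: 1+1+1+0+1+0+1+0 = 5.

5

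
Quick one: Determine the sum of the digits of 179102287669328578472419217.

1+7+9+1+0+2+2+8+7+6+6+9+3+2+8+5+7+8+4+7+2+4+1+9+2+1+7 = 128

128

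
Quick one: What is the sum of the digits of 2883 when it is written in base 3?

2883 in base 3 is 10221210.
Digit sum: 1+0+2+2+1+2+1+0 = 9.

9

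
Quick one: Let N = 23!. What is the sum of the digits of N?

23! = 25852016738884976640000
Sum of its 23 digits: 99.

99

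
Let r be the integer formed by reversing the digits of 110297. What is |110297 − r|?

Reverse of 110297 is 792011.
|110297 − 792011| = 681714

681714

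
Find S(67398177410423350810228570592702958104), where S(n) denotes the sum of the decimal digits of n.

6+7+3+9+8+1+7+7+4+1+0+4+2+3+3+5+0+8+1+0+2+2+8+5+7+0+5+9+2+7+0+2+9+5+8+1+0+4 = 155

155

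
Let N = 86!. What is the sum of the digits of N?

495

86! = 24227095383672732381765523203441259715284870552429381750838764496720162249742450276789464634901319465571660595200000000000000000000
Sum of its 131 digits: 495.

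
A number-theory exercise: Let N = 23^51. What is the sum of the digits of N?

341

23^51 = 2806206568815996453517295598842263495093850076703159313599472092894727
Sum of its 70 digits: 341.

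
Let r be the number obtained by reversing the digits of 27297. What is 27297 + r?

106569

Reverse of 27297 is 79272.
27297 + 79272 = 106569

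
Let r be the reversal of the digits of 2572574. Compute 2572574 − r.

Reverse of 2572574 is 4752752.
2572574 − 4752752 = -2180178

-2180178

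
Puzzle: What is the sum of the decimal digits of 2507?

14

2+5+0+7 = 14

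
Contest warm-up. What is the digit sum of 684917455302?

54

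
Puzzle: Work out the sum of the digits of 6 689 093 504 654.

6+6+8+9+0+9+3+5+0+4+6+5+4 = 65

65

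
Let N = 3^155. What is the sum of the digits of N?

3^155 = 89907201863535854420702290135762284537312963394702682637089810488324824507
Sum of its 74 digits: 324.

324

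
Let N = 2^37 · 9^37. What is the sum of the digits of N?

234

2^37 · 9^37 = 27866516911699690485530919446962290200798035968
Sum of its 47 digits: 234.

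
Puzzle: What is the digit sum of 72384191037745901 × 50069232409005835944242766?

72384191037745901 × 50069232409005835944242766 = 3624220883806776838759059516485934965402166
Sum of its 43 digits: 210.

210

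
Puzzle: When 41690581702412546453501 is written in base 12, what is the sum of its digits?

127

41690581702412546453501 in base 12 is AA5B36A43925A24637A25.
Digit sum: 10+10+5+11+3+6+10+4+3+9+2+5+10+2+4+6+3+7+10+2+5 = 127.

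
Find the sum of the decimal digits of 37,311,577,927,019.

62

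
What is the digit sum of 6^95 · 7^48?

468

6^95 · 7^48 = 3083718364395428166213544952913068228240673596248251293123434353269501239065250461735152821807471750247118092107776
Sum of its 115 digits: 468.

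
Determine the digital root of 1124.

8

1+1+2+4 = 8
(Equivalently, 1124 mod 9 = 8.)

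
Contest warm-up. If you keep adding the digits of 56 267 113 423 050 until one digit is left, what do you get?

5+6+2+6+7+1+1+3+4+2+3+0+5+0 = 45
4+5 = 9

9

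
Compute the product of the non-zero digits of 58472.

2240

5×8×4×7×2 = 2240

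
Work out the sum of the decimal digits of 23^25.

167

23^25 = 11045767571919545466173812409689943
Sum of its 35 digits: 167.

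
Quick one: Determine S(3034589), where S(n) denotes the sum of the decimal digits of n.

32

3+0+3+4+5+8+9 = 32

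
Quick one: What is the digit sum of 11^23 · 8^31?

11^23 · 8^31 = 8867911604101649348210379356755684388691642576535552
Sum of its 52 digits: 247.

247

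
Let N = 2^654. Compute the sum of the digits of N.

2^654 = 74751027079122046462216955587793573067050655862760405902609490213261724339546970300512875500623813013973275600053770769378323738155015176163371603062328757260320680744718580942157810765768356265984
Sum of its 197 digits: 829.

829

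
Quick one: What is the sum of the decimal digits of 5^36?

109

5^36 = 14551915228366851806640625
Sum of its 26 digits: 109.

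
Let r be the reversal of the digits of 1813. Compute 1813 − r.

Reverse of 1813 is 3181.
1813 − 3181 = -1368

-1368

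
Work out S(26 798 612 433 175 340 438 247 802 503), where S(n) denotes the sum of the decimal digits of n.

117

2+6+7+9+8+6+1+2+4+3+3+1+7+5+3+4+0+4+3+8+2+4+7+8+0+2+5+0+3 = 117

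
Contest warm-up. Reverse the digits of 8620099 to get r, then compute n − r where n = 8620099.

-1280169

Reverse of 8620099 is 9900268.
8620099 − 9900268 = -1280169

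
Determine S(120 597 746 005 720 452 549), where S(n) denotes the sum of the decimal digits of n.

1+2+0+5+9+7+7+4+6+0+0+5+7+2+0+4+5+2+5+4+9 = 84

84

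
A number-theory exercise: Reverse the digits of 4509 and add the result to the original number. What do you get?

13563

Reverse of 4509 is 9054.
4509 + 9054 = 13563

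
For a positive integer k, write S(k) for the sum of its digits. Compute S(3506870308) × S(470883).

S(3506870308) = 3+5+0+6+8+7+0+3+0+8 = 40.
S(470883) = 4+7+0+8+8+3 = 30.
40 · 30 = 1200.

1200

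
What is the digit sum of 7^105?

397

7^105 = 54361846697263307560529495055267343940077014163990039113495978834700158362117849904436807
Sum of its 89 digits: 397.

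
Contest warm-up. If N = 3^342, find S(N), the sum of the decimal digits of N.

3^342 = 14978527259308333234727142345377640223067183982471608619098108558975486681619863926983547918816717459507841524971007905412866094081182417045161149930526409590653209
Sum of its 164 digits: 747.

747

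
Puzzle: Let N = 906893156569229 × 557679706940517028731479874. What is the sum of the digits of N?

177

906893156569229 × 557679706940517028731479874 = 505755909781888054360078027230133901197146
Sum of its 42 digits: 177.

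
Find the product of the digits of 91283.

9×1×2×8×3 = 432

432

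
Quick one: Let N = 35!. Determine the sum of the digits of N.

35! = 10333147966386144929666651337523200000000
Sum of its 41 digits: 144.

144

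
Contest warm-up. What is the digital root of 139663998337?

4

1+3+9+6+6+3+9+9+8+3+3+7 = 67
6+7 = 13
1+3 = 4
(Equivalently, 139663998337 mod 9 = 4.)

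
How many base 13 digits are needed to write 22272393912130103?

15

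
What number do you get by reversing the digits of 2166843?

Reversing 2166843 gives 3486612.

3486612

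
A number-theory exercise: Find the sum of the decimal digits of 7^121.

7^121 = 1806603476925444932335424721892206685421837981932696835378964188981494974061222060845344519871619704007
Sum of its 103 digits: 475.

475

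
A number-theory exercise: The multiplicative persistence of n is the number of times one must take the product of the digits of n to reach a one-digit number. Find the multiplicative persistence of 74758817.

74758817 → 439040 → 0 (2 steps)

2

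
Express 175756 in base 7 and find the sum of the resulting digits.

175756 in base 7 is 1331260.
Digit sum: 1+3+3+1+2+6+0 = 16.

16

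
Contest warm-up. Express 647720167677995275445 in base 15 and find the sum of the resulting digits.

647720167677995275445 in base 15 is 689288CB74AA1A7815.
Digit sum: 6+8+9+2+8+8+12+11+7+4+10+10+1+10+7+8+1+5 = 127.

127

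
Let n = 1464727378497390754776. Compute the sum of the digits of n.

1+4+6+4+7+2+7+3+7+8+4+9+7+3+9+0+7+5+4+7+7+6 = 117

117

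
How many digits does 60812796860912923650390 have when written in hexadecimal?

19

60812796860912923650390 in base 16 is CE0AB1740FE60E52956, which has 19 digits.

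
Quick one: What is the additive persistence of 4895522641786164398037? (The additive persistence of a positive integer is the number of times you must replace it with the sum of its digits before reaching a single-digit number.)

2

4895522641786164398037 → 108 → 9 (2 steps)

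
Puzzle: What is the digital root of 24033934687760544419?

8

2+4+0+3+3+9+3+4+6+8+7+7+6+0+5+4+4+4+1+9 = 89
8+9 = 17
1+7 = 8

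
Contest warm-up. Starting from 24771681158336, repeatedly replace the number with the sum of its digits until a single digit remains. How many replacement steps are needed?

2

24771681158336 → 62 → 8 (2 steps)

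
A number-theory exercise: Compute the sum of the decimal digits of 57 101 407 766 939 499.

5+7+1+0+1+4+0+7+7+6+6+9+3+9+4+9+9 = 87

87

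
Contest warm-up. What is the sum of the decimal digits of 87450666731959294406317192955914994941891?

211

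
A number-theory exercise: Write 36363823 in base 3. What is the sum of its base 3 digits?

17

36363823 in base 3 is 2112102110210021.
Digit sum: 2+1+1+2+1+0+2+1+1+0+2+1+0+0+2+1 = 17.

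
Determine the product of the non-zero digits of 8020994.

5184

8×2×9×9×4 = 5184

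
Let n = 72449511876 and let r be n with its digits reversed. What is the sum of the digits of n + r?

27

Reversal of 72449511876 is 67811594427; 72449511876 + 67811594427 = 140261106303.
Digit sum of 140261106303: 1+4+0+2+6+1+1+0+6+3+0+3 = 27.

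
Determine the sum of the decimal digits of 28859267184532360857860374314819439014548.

191

2+8+8+5+9+2+6+7+1+8+4+5+3+2+3+6+0+8+5+7+8+6+0+3+7+4+3+1+4+8+1+9+4+3+9+0+1+4+5+4+8 = 191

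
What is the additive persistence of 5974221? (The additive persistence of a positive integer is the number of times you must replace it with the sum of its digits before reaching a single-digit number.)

5974221 → 30 → 3 (2 steps)

2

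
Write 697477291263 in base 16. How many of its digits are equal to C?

1

697477291263 in base 16 is A264E2DCFF.
The digit C appears 1 time.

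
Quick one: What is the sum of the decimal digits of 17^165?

17^165 = 105699279614281532089919347134438162919804754601265633861065883592067697644698911870142710882208252761392391736035649951957207897816553893576655217048989349535882987020595947101305748987727765292411749457
Sum of its 204 digits: 989.

989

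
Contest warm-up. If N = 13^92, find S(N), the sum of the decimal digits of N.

13^92 = 3039403870834444806340783731173053535443315083722268135359571800908254256906888713534531284301087613681
Sum of its 103 digits: 421.

421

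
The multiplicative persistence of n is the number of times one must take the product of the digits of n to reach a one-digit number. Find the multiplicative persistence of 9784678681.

2

9784678681 → 32514048 → 0 (2 steps)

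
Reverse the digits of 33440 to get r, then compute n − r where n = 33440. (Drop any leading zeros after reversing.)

Reverse of 33440 is 4433.
33440 − 4433 = 29007

29007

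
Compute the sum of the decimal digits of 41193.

18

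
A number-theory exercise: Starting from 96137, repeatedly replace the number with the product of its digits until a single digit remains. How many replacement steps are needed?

3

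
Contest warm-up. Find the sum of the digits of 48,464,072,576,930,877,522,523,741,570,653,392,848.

178

4+8+4+6+4+0+7+2+5+7+6+9+3+0+8+7+7+5+2+2+5+2+3+7+4+1+5+7+0+6+5+3+3+9+2+8+4+8 = 178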